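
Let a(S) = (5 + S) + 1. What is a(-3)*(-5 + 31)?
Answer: 78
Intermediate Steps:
a(S) = 6 + S
a(-3)*(-5 + 31) = (6 - 3)*(-5 + 31) = 3*26 = 78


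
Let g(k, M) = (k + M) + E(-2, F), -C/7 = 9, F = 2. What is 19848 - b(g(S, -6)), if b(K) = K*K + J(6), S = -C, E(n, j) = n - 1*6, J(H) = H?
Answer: 17441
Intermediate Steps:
C = -63 (C = -7*9 = -63)
E(n, j) = -6 + n (E(n, j) = n - 6 = -6 + n)
S = 63 (S = -1*(-63) = 63)
g(k, M) = -8 + M + k (g(k, M) = (k + M) + (-6 - 2) = (M + k) - 8 = -8 + M + k)
b(K) = 6 + K² (b(K) = K*K + 6 = K² + 6 = 6 + K²)
19848 - b(g(S, -6)) = 19848 - (6 + (-8 - 6 + 63)²) = 19848 - (6 + 49²) = 19848 - (6 + 2401) = 19848 - 1*2407 = 19848 - 2407 = 17441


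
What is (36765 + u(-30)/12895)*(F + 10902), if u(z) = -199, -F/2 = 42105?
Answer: -34754184766608/12895 ≈ -2.6952e+9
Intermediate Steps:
F = -84210 (F = -2*42105 = -84210)
(36765 + u(-30)/12895)*(F + 10902) = (36765 - 199/12895)*(-84210 + 10902) = (36765 - 199*1/12895)*(-73308) = (36765 - 199/12895)*(-73308) = (474084476/12895)*(-73308) = -34754184766608/12895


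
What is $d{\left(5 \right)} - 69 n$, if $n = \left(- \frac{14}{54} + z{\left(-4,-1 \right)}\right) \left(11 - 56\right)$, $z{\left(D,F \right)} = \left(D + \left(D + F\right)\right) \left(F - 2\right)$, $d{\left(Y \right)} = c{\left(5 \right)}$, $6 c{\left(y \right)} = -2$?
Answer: $\frac{249089}{3} \approx 83030.0$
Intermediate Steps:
$c{\left(y \right)} = - \frac{1}{3}$ ($c{\left(y \right)} = \frac{1}{6} \left(-2\right) = - \frac{1}{3}$)
$d{\left(Y \right)} = - \frac{1}{3}$
$z{\left(D,F \right)} = \left(-2 + F\right) \left(F + 2 D\right)$ ($z{\left(D,F \right)} = \left(F + 2 D\right) \left(-2 + F\right) = \left(-2 + F\right) \left(F + 2 D\right)$)
$n = - \frac{3610}{3}$ ($n = \left(- \frac{14}{54} + \left(\left(-1\right)^{2} - -16 - -2 + 2 \left(-4\right) \left(-1\right)\right)\right) \left(11 - 56\right) = \left(\left(-14\right) \frac{1}{54} + \left(1 + 16 + 2 + 8\right)\right) \left(-45\right) = \left(- \frac{7}{27} + 27\right) \left(-45\right) = \frac{722}{27} \left(-45\right) = - \frac{3610}{3} \approx -1203.3$)
$d{\left(5 \right)} - 69 n = - \frac{1}{3} - -83030 = - \frac{1}{3} + 83030 = \frac{249089}{3}$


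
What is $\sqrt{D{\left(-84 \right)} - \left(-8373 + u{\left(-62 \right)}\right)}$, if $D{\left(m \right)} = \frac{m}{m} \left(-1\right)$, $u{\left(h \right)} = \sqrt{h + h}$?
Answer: $\sqrt{8372 - 2 i \sqrt{31}} \approx 91.499 - 0.0609 i$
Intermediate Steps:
$u{\left(h \right)} = \sqrt{2} \sqrt{h}$ ($u{\left(h \right)} = \sqrt{2 h} = \sqrt{2} \sqrt{h}$)
$D{\left(m \right)} = -1$ ($D{\left(m \right)} = 1 \left(-1\right) = -1$)
$\sqrt{D{\left(-84 \right)} - \left(-8373 + u{\left(-62 \right)}\right)} = \sqrt{-1 + \left(8373 - \sqrt{2} \sqrt{-62}\right)} = \sqrt{-1 + \left(8373 - \sqrt{2} i \sqrt{62}\right)} = \sqrt{-1 + \left(8373 - 2 i \sqrt{31}\right)} = \sqrt{8372 - 2 i \sqrt{31}}$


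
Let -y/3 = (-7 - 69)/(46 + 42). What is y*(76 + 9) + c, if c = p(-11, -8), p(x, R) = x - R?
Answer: 4779/22 ≈ 217.23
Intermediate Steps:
y = 57/22 (y = -3*(-7 - 69)/(46 + 42) = -(-228)/88 = -3*(-19/22) = 57/22 ≈ 2.5909)
c = -3 (c = -11 - 1*(-8) = -11 + 8 = -3)
y*(76 + 9) + c = 57*(76 + 9)/22 - 3 = (57/22)*85 - 3 = 4845/22 - 3 = 4779/22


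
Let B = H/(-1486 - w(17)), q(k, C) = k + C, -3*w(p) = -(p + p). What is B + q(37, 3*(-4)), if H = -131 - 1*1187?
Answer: 58127/2246 ≈ 25.880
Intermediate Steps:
w(p) = 2*p/3 (w(p) = -(-1)*(p + p)/3 = -(-1)*2*p/3 = -(-2)*p/3 = 2*p/3)
q(k, C) = C + k
H = -1318 (H = -131 - 1187 = -1318)
B = 1977/2246 (B = -1318/(-1486 - 2*17/3) = -1318/(-1486 - 1*34/3) = -1318/(-1486 - 34/3) = -1318/(-4492/3) = -1318*(-3/4492) = 1977/2246 ≈ 0.88023)
B + q(37, 3*(-4)) = 1977/2246 + (3*(-4) + 37) = 1977/2246 + (-12 + 37) = 1977/2246 + 25 = 58127/2246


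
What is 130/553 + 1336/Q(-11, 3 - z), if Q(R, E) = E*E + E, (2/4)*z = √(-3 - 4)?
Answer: 2*(455*√7 + 184182*I)/(553*(-8*I + 7*√7)) ≈ -12.895 + 30.397*I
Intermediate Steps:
z = 2*I*√7 (z = 2*√(-3 - 4) = 2*√(-7) = 2*(I*√7) = 2*I*√7 ≈ 5.2915*I)
Q(R, E) = E + E² (Q(R, E) = E² + E = E + E²)
130/553 + 1336/Q(-11, 3 - z) = 130/553 + 1336/(((3 - 2*I*√7)*(1 + (3 - 2*I*√7)))) = 130*(1/553) + 1336/(((3 - 2*I*√7)*(1 + (3 - 2*I*√7)))) = 130/553 + 1336/(((3 - 2*I*√7)*(4 - 2*I*√7))) = 130/553 + 1336*(1/((3 - 2*I*√7)*(4 - 2*I*√7))) = 130/553 + 1336/((3 - 2*I*√7)*(4 - 2*I*√7))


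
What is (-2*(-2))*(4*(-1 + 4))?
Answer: 48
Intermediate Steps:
(-2*(-2))*(4*(-1 + 4)) = 4*(4*3) = 4*12 = 48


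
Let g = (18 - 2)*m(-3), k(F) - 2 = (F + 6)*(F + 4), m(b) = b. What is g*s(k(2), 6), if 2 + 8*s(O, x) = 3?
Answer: -6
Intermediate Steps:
k(F) = 2 + (4 + F)*(6 + F) (k(F) = 2 + (F + 6)*(F + 4) = 2 + (6 + F)*(4 + F) = 2 + (4 + F)*(6 + F))
s(O, x) = 1/8 (s(O, x) = -1/4 + (1/8)*3 = -1/4 + 3/8 = 1/8)
g = -48 (g = (18 - 2)*(-3) = 16*(-3) = -48)
g*s(k(2), 6) = -48*1/8 = -6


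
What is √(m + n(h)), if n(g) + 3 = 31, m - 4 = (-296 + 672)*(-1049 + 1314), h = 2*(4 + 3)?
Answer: 2*√24918 ≈ 315.71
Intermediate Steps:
h = 14 (h = 2*7 = 14)
m = 99644 (m = 4 + (-296 + 672)*(-1049 + 1314) = 4 + 376*265 = 4 + 99640 = 99644)
n(g) = 28 (n(g) = -3 + 31 = 28)
√(m + n(h)) = √(99644 + 28) = √99672 = 2*√24918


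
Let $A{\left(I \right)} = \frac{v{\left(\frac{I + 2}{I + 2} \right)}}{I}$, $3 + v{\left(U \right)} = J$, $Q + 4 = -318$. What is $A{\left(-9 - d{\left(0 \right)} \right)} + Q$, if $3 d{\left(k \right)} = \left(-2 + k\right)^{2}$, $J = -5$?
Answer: $- \frac{9958}{31} \approx -321.23$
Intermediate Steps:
$d{\left(k \right)} = \frac{\left(-2 + k\right)^{2}}{3}$
$Q = -322$ ($Q = -4 - 318 = -322$)
$v{\left(U \right)} = -8$ ($v{\left(U \right)} = -3 - 5 = -8$)
$A{\left(I \right)} = - \frac{8}{I}$
$A{\left(-9 - d{\left(0 \right)} \right)} + Q = - \frac{8}{-9 - \frac{\left(-2 + 0\right)^{2}}{3}} - 322 = - \frac{8}{-9 - \frac{\left(-2\right)^{2}}{3}} - 322 = - \frac{8}{-9 - \frac{1}{3} \cdot 4} - 322 = - \frac{8}{-9 - \frac{4}{3}} - 322 = - \frac{8}{- \frac{31}{3}} - 322 = \left(-8\right) \left(- \frac{3}{31}\right) - 322 = \frac{24}{31} - 322 = - \frac{9958}{31}$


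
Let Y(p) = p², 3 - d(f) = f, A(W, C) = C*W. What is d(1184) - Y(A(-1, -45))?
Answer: -3206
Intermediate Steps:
d(f) = 3 - f
d(1184) - Y(A(-1, -45)) = (3 - 1*1184) - (-45*(-1))² = (3 - 1184) - 1*45² = -1181 - 1*2025 = -1181 - 2025 = -3206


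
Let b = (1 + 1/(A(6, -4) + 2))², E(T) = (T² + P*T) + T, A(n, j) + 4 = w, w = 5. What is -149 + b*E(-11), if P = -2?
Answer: 257/3 ≈ 85.667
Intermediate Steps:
A(n, j) = 1 (A(n, j) = -4 + 5 = 1)
E(T) = T² - T (E(T) = (T² - 2*T) + T = T² - T)
b = 16/9 (b = (1 + 1/(1 + 2))² = (1 + 1/3)² = (1 + ⅓)² = (4/3)² = 16/9 ≈ 1.7778)
-149 + b*E(-11) = -149 + 16*(-11*(-1 - 11))/9 = -149 + 16*(-11*(-12))/9 = -149 + (16/9)*132 = -149 + 704/3 = 257/3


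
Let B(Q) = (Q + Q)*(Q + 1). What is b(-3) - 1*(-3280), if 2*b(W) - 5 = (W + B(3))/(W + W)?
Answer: 13123/4 ≈ 3280.8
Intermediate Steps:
B(Q) = 2*Q*(1 + Q) (B(Q) = (2*Q)*(1 + Q) = 2*Q*(1 + Q))
b(W) = 5/2 + (24 + W)/(4*W) (b(W) = 5/2 + ((W + 2*3*(1 + 3))/(W + W))/2 = 5/2 + ((W + 2*3*4)/((2*W)))/2 = 5/2 + ((W + 24)*(1/(2*W)))/2 = 5/2 + ((24 + W)*(1/(2*W)))/2 = 5/2 + ((24 + W)/(2*W))/2 = 5/2 + (24 + W)/(4*W))
b(-3) - 1*(-3280) = (11/4 + 6/(-3)) - 1*(-3280) = (11/4 + 6*(-⅓)) + 3280 = (11/4 - 2) + 3280 = ¾ + 3280 = 13123/4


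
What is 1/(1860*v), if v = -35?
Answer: -1/65100 ≈ -1.5361e-5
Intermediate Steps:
1/(1860*v) = 1/(1860*(-35)) = 1/(-65100) = -1/65100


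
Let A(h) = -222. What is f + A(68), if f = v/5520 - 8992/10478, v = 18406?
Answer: -3174234523/14459640 ≈ -219.52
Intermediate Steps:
f = 35805557/14459640 (f = 18406/5520 - 8992/10478 = 18406*(1/5520) - 8992*1/10478 = 9203/2760 - 4496/5239 = 35805557/14459640 ≈ 2.4762)
f + A(68) = 35805557/14459640 - 222 = -3174234523/14459640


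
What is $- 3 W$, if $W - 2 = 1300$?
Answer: $-3906$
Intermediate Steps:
$W = 1302$ ($W = 2 + 1300 = 1302$)
$- 3 W = \left(-3\right) 1302 = -3906$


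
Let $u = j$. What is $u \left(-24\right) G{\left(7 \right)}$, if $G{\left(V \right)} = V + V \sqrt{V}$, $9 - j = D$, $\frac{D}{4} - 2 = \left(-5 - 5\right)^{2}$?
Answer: $67032 + 67032 \sqrt{7} \approx 2.4438 \cdot 10^{5}$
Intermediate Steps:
$D = 408$ ($D = 8 + 4 \left(-5 - 5\right)^{2} = 8 + 4 \left(-10\right)^{2} = 8 + 4 \cdot 100 = 8 + 400 = 408$)
$j = -399$ ($j = 9 - 408 = -399$)
$u = -399$
$G{\left(V \right)} = V + V^{\frac{3}{2}}$
$u \left(-24\right) G{\left(7 \right)} = \left(-399\right) \left(-24\right) \left(7 + 7^{\frac{3}{2}}\right) = 9576 \left(7 + 7 \sqrt{7}\right) = 67032 + 67032 \sqrt{7}$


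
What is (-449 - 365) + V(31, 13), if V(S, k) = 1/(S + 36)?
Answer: -54537/67 ≈ -813.99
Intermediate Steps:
V(S, k) = 1/(36 + S)
(-449 - 365) + V(31, 13) = (-449 - 365) + 1/(36 + 31) = -814 + 1/67 = -54537/67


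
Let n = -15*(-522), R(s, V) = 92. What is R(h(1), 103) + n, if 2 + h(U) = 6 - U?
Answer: 7922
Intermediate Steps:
h(U) = 4 - U (h(U) = -2 + (6 - U) = 4 - U)
n = 7830
R(h(1), 103) + n = 92 + 7830 = 7922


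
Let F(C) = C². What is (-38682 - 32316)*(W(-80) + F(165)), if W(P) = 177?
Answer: -1945487196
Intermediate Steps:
(-38682 - 32316)*(W(-80) + F(165)) = (-38682 - 32316)*(177 + 165²) = -70998*(177 + 27225) = -70998*27402 = -1945487196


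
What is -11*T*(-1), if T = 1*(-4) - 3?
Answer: -77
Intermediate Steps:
T = -7 (T = -4 - 3 = -7)
-11*T*(-1) = -11*(-7)*(-1) = 77*(-1) = -77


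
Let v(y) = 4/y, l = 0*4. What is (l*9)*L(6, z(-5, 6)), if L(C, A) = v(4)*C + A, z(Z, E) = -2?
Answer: 0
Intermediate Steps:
l = 0
L(C, A) = A + C (L(C, A) = (4/4)*C + A = (4*(¼))*C + A = 1*C + A = C + A = A + C)
(l*9)*L(6, z(-5, 6)) = (0*9)*(-2 + 6) = 0*4 = 0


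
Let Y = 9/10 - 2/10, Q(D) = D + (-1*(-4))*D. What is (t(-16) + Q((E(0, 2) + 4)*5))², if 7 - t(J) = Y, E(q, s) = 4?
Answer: 4255969/100 ≈ 42560.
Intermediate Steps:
Q(D) = 5*D (Q(D) = D + 4*D = 5*D)
Y = 7/10 (Y = 9*(⅒) - 2*⅒ = 9/10 - ⅕ = 7/10 ≈ 0.70000)
t(J) = 63/10 (t(J) = 7 - 1*7/10 = 7 - 7/10 = 63/10)
(t(-16) + Q((E(0, 2) + 4)*5))² = (63/10 + 5*((4 + 4)*5))² = (63/10 + 5*(8*5))² = (63/10 + 5*40)² = (63/10 + 200)² = (2063/10)² = 4255969/100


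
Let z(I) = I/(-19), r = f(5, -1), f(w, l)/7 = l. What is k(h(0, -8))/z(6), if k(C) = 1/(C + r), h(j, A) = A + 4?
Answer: 19/66 ≈ 0.28788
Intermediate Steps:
f(w, l) = 7*l
r = -7 (r = 7*(-1) = -7)
h(j, A) = 4 + A
k(C) = 1/(-7 + C) (k(C) = 1/(C - 7) = 1/(-7 + C))
z(I) = -I/19 (z(I) = I*(-1/19) = -I/19)
k(h(0, -8))/z(6) = 1/((-7 + (4 - 8))*((-1/19*6))) = 1/((-7 - 4)*(-6/19)) = -19/6/(-11) = -1/11*(-19/6) = 19/66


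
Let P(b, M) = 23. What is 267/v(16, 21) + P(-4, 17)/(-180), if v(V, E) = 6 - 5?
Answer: 48037/180 ≈ 266.87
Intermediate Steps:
v(V, E) = 1
267/v(16, 21) + P(-4, 17)/(-180) = 267/1 + 23/(-180) = 267*1 + 23*(-1/180) = 267 - 23/180 = 48037/180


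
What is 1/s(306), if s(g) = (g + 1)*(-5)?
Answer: -1/1535 ≈ -0.00065147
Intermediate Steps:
s(g) = -5 - 5*g (s(g) = (1 + g)*(-5) = -5 - 5*g)
1/s(306) = 1/(-5 - 5*306) = 1/(-5 - 1530) = 1/(-1535) = -1/1535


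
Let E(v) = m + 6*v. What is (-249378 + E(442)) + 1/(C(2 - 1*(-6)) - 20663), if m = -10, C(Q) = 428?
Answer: -4992702961/20235 ≈ -2.4674e+5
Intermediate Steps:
E(v) = -10 + 6*v
(-249378 + E(442)) + 1/(C(2 - 1*(-6)) - 20663) = (-249378 + (-10 + 6*442)) + 1/(428 - 20663) = (-249378 + (-10 + 2652)) + 1/(-20235) = (-249378 + 2642) - 1/20235 = -246736 - 1/20235 = -4992702961/20235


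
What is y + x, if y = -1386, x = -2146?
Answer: -3532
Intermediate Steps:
y + x = -1386 - 2146 = -3532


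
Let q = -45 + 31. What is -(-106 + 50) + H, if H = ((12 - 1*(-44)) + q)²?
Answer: 1820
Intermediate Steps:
q = -14
H = 1764 (H = ((12 - 1*(-44)) - 14)² = ((12 + 44) - 14)² = (56 - 14)² = 42² = 1764)
-(-106 + 50) + H = -(-106 + 50) + 1764 = -1*(-56) + 1764 = 56 + 1764 = 1820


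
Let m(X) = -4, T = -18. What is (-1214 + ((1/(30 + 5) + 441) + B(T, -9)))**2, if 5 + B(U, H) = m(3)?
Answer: 749062161/1225 ≈ 6.1148e+5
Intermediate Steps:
B(U, H) = -9 (B(U, H) = -5 - 4 = -9)
(-1214 + ((1/(30 + 5) + 441) + B(T, -9)))**2 = (-1214 + ((1/(30 + 5) + 441) - 9))**2 = (-1214 + ((1/35 + 441) - 9))**2 = (-1214 + (15436/35 - 9))**2 = (-1214 + 15121/35)**2 = (-27369/35)**2 = 749062161/1225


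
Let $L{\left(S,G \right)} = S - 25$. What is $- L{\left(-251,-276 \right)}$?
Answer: $276$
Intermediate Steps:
$L{\left(S,G \right)} = -25 + S$ ($L{\left(S,G \right)} = S - 25 = -25 + S$)
$- L{\left(-251,-276 \right)} = - (-25 - 251) = \left(-1\right) \left(-276\right) = 276$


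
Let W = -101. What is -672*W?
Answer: 67872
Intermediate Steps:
-672*W = -672*(-101) = 67872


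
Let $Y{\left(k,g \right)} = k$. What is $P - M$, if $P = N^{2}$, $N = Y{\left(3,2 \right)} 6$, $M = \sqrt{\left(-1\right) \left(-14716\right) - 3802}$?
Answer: $324 - \sqrt{10914} \approx 219.53$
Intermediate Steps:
$M = \sqrt{10914}$ ($M = \sqrt{14716 - 3802} = \sqrt{10914} \approx 104.47$)
$N = 18$ ($N = 3 \cdot 6 = 18$)
$P = 324$ ($P = 18^{2} = 324$)
$P - M = 324 - \sqrt{10914}$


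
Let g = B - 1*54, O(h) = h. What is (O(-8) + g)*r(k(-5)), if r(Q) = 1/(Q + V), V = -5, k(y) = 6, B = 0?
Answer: -62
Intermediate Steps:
g = -54 (g = 0 - 1*54 = 0 - 54 = -54)
r(Q) = 1/(-5 + Q) (r(Q) = 1/(Q - 5) = 1/(-5 + Q))
(O(-8) + g)*r(k(-5)) = (-8 - 54)/(-5 + 6) = -62/1 = -62*1 = -62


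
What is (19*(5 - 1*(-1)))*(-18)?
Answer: -2052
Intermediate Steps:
(19*(5 - 1*(-1)))*(-18) = (19*(5 + 1))*(-18) = (19*6)*(-18) = 114*(-18) = -2052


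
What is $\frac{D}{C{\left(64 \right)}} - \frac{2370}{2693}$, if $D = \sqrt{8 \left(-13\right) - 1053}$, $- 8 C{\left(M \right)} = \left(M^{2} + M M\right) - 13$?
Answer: $- \frac{2370}{2693} - \frac{8 i \sqrt{1157}}{8179} \approx -0.88006 - 0.03327 i$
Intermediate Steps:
$C{\left(M \right)} = \frac{13}{8} - \frac{M^{2}}{4}$ ($C{\left(M \right)} = - \frac{\left(M^{2} + M M\right) - 13}{8} = - \frac{\left(M^{2} + M^{2}\right) - 13}{8} = - \frac{2 M^{2} - 13}{8} = - \frac{-13 + 2 M^{2}}{8} = \frac{13}{8} - \frac{M^{2}}{4}$)
$D = i \sqrt{1157}$ ($D = \sqrt{-104 - 1053} = \sqrt{-1157} = i \sqrt{1157} \approx 34.015 i$)
$\frac{D}{C{\left(64 \right)}} - \frac{2370}{2693} = \frac{i \sqrt{1157}}{\frac{13}{8} - \frac{64^{2}}{4}} - \frac{2370}{2693} = \frac{i \sqrt{1157}}{\frac{13}{8} - 1024} - \frac{2370}{2693} = \frac{i \sqrt{1157}}{- \frac{8179}{8}} - \frac{2370}{2693} = i \sqrt{1157} \left(- \frac{8}{8179}\right) - \frac{2370}{2693} = - \frac{8 i \sqrt{1157}}{8179} - \frac{2370}{2693} = - \frac{2370}{2693} - \frac{8 i \sqrt{1157}}{8179}$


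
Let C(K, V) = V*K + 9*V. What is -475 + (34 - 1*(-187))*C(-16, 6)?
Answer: -9757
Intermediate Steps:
C(K, V) = 9*V + K*V (C(K, V) = K*V + 9*V = 9*V + K*V)
-475 + (34 - 1*(-187))*C(-16, 6) = -475 + (34 - 1*(-187))*(6*(9 - 16)) = -475 + (34 + 187)*(6*(-7)) = -475 + 221*(-42) = -475 - 9282 = -9757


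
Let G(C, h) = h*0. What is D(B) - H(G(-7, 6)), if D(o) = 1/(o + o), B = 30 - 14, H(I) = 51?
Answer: -1631/32 ≈ -50.969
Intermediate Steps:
G(C, h) = 0
B = 16
D(o) = 1/(2*o)
D(B) - H(G(-7, 6)) = (½)/16 - 1*51 = (½)*(1/16) - 51 = 1/32 - 51 = -1631/32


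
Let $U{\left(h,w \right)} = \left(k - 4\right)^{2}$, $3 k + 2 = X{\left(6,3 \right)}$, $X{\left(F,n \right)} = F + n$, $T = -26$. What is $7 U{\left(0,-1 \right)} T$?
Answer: $- \frac{4550}{9} \approx -505.56$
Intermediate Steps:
$k = \frac{7}{3}$ ($k = - \frac{2}{3} + \frac{6 + 3}{3} = - \frac{2}{3} + \frac{1}{3} \cdot 9 = - \frac{2}{3} + 3 = \frac{7}{3} \approx 2.3333$)
$U{\left(h,w \right)} = \frac{25}{9}$ ($U{\left(h,w \right)} = \left(\frac{7}{3} - 4\right)^{2} = \left(- \frac{5}{3}\right)^{2} = \frac{25}{9}$)
$7 U{\left(0,-1 \right)} T = 7 \cdot \frac{25}{9} \left(-26\right) = \frac{175}{9} \left(-26\right) = - \frac{4550}{9}$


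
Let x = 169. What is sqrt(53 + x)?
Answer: sqrt(222) ≈ 14.900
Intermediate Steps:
sqrt(53 + x) = sqrt(53 + 169) = sqrt(222)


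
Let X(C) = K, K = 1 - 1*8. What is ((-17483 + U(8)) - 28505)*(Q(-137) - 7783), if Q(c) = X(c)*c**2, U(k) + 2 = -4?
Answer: 6400801004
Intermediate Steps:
K = -7 (K = 1 - 8 = -7)
U(k) = -6 (U(k) = -2 - 4 = -6)
X(C) = -7
Q(c) = -7*c**2
((-17483 + U(8)) - 28505)*(Q(-137) - 7783) = ((-17483 - 6) - 28505)*(-7*(-137)**2 - 7783) = (-17489 - 28505)*(-7*18769 - 7783) = -45994*(-131383 - 7783) = -45994*(-139166) = 6400801004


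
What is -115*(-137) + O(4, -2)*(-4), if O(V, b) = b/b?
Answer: 15751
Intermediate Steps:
O(V, b) = 1
-115*(-137) + O(4, -2)*(-4) = -115*(-137) + 1*(-4) = 15755 - 4 = 15751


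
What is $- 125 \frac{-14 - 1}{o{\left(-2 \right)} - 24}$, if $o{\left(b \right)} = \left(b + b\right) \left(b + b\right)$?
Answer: $- \frac{1875}{8} \approx -234.38$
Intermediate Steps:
$o{\left(b \right)} = 4 b^{2}$ ($o{\left(b \right)} = 2 b 2 b = 4 b^{2}$)
$- 125 \frac{-14 - 1}{o{\left(-2 \right)} - 24} = - 125 \frac{-14 - 1}{4 \left(-2\right)^{2} - 24} = - 125 \left(- \frac{15}{4 \cdot 4 - 24}\right) = - 125 \left(- \frac{15}{16 - 24}\right) = - 125 \left(- \frac{15}{-8}\right) = - 125 \left(\left(-15\right) \left(- \frac{1}{8}\right)\right) = \left(-125\right) \frac{15}{8} = - \frac{1875}{8}$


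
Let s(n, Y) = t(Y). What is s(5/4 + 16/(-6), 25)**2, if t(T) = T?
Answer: 625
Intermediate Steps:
s(n, Y) = Y
s(5/4 + 16/(-6), 25)**2 = 25**2 = 625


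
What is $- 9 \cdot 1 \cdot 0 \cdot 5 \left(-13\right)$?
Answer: $0$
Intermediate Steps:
$- 9 \cdot 1 \cdot 0 \cdot 5 \left(-13\right) = - 9 \cdot 0 \cdot 5 \left(-13\right) = \left(-9\right) 0 \left(-13\right) = 0 \left(-13\right) = 0$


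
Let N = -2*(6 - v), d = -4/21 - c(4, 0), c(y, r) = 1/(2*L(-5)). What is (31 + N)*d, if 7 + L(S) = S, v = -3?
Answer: -325/168 ≈ -1.9345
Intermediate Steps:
L(S) = -7 + S
c(y, r) = -1/24 (c(y, r) = 1/(2*(-7 - 5)) = 1/(2*(-12)) = 1/(-24) = -1/24)
d = -25/168 (d = -4/21 - 1*(-1/24) = -4*1/21 + 1/24 = -4/21 + 1/24 = -25/168 ≈ -0.14881)
N = -18 (N = -2*(6 - 1*(-3)) = -2*(6 + 3) = -2*9 = -18)
(31 + N)*d = (31 - 18)*(-25/168) = 13*(-25/168) = -325/168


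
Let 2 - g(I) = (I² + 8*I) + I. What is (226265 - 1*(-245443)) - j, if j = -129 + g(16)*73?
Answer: 500891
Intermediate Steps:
g(I) = 2 - I² - 9*I (g(I) = 2 - ((I² + 8*I) + I) = 2 - (I² + 9*I) = 2 + (-I² - 9*I) = 2 - I² - 9*I)
j = -29183 (j = -129 + (2 - 1*16² - 9*16)*73 = -129 + (2 - 1*256 - 144)*73 = -129 + (2 - 256 - 144)*73 = -129 - 398*73 = -129 - 29054 = -29183)
(226265 - 1*(-245443)) - j = (226265 - 1*(-245443)) - 1*(-29183) = (226265 + 245443) + 29183 = 471708 + 29183 = 500891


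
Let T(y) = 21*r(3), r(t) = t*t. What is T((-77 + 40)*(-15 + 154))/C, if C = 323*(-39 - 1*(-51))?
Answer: 63/1292 ≈ 0.048762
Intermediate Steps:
r(t) = t²
T(y) = 189 (T(y) = 21*3² = 21*9 = 189)
C = 3876 (C = 323*(-39 + 51) = 323*12 = 3876)
T((-77 + 40)*(-15 + 154))/C = 189/3876 = 189*(1/3876) = 63/1292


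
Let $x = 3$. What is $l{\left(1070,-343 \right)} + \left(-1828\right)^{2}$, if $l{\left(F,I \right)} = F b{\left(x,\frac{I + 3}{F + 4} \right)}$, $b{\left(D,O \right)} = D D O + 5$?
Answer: $\frac{598555486}{179} \approx 3.3439 \cdot 10^{6}$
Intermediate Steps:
$b{\left(D,O \right)} = 5 + O D^{2}$ ($b{\left(D,O \right)} = D^{2} O + 5 = O D^{2} + 5 = 5 + O D^{2}$)
$l{\left(F,I \right)} = F \left(5 + \frac{9 \left(3 + I\right)}{4 + F}\right)$ ($l{\left(F,I \right)} = F \left(5 + \frac{I + 3}{F + 4} \cdot 3^{2}\right) = F \left(5 + \frac{3 + I}{4 + F} 9\right) = F \left(5 + \frac{9 \left(3 + I\right)}{4 + F}\right)$)
$l{\left(1070,-343 \right)} + \left(-1828\right)^{2} = \frac{1070 \left(47 + 5 \cdot 1070 + 9 \left(-343\right)\right)}{4 + 1070} + \left(-1828\right)^{2} = \frac{1070 \left(47 + 5350 - 3087\right)}{1074} + 3341584 = 1070 \cdot \frac{1}{1074} \cdot 2310 + 3341584 = \frac{411950}{179} + 3341584 = \frac{598555486}{179}$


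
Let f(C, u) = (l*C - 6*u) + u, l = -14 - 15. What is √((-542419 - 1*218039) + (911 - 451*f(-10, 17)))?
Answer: I*√852002 ≈ 923.04*I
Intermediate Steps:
l = -29
f(C, u) = -29*C - 5*u (f(C, u) = (-29*C - 6*u) + u = -29*C - 5*u)
√((-542419 - 1*218039) + (911 - 451*f(-10, 17))) = √((-542419 - 1*218039) + (911 - 451*(-29*(-10) - 5*17))) = √((-542419 - 218039) + (911 - 451*(290 - 85))) = √(-760458 + (911 - 451*205)) = √(-760458 + (911 - 92455)) = √(-760458 - 91544) = √(-852002) = I*√852002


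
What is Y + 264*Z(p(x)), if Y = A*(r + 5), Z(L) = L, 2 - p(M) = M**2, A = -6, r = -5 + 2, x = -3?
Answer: -1860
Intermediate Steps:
r = -3
p(M) = 2 - M**2
Y = -12 (Y = -6*(-3 + 5) = -6*2 = -12)
Y + 264*Z(p(x)) = -12 + 264*(2 - 1*(-3)**2) = -12 + 264*(2 - 1*9) = -12 + 264*(2 - 9) = -12 + 264*(-7) = -12 - 1848 = -1860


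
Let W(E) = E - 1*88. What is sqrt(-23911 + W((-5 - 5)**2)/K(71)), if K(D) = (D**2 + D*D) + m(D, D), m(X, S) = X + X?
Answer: I*sqrt(4339272423)/426 ≈ 154.63*I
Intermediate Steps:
m(X, S) = 2*X
W(E) = -88 + E (W(E) = E - 88 = -88 + E)
K(D) = 2*D + 2*D**2 (K(D) = (D**2 + D*D) + 2*D = (D**2 + D**2) + 2*D = 2*D**2 + 2*D = 2*D + 2*D**2)
sqrt(-23911 + W((-5 - 5)**2)/K(71)) = sqrt(-23911 + (-88 + (-5 - 5)**2)/((2*71*(1 + 71)))) = sqrt(-23911 + (-88 + (-10)**2)/((2*71*72))) = sqrt(-23911 + (-88 + 100)/10224) = sqrt(-23911 + 12*(1/10224)) = sqrt(-23911 + 1/852) = sqrt(-20372171/852) = I*sqrt(4339272423)/426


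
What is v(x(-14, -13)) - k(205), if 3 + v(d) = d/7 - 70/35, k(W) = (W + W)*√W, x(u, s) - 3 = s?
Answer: -45/7 - 410*√205 ≈ -5876.7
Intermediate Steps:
x(u, s) = 3 + s
k(W) = 2*W^(3/2) (k(W) = (2*W)*√W = 2*W^(3/2))
v(d) = -5 + d/7 (v(d) = -3 + (d/7 - 70/35) = -3 + (d*(⅐) - 70*1/35) = -3 + (d/7 - 2) = -3 + (-2 + d/7) = -5 + d/7)
v(x(-14, -13)) - k(205) = (-5 + (3 - 13)/7) - 2*205^(3/2) = (-5 + (⅐)*(-10)) - 2*205*√205 = (-5 - 10/7) - 410*√205 = -45/7 - 410*√205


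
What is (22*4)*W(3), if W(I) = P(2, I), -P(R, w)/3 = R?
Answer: -528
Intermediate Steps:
P(R, w) = -3*R
W(I) = -6 (W(I) = -3*2 = -6)
(22*4)*W(3) = (22*4)*(-6) = 88*(-6) = -528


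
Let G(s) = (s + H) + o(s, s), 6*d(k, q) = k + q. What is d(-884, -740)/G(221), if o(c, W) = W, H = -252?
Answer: -406/285 ≈ -1.4246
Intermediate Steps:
d(k, q) = k/6 + q/6 (d(k, q) = (k + q)/6 = k/6 + q/6)
G(s) = -252 + 2*s (G(s) = (s - 252) + s = (-252 + s) + s = -252 + 2*s)
d(-884, -740)/G(221) = ((⅙)*(-884) + (⅙)*(-740))/(-252 + 2*221) = (-442/3 - 370/3)/(-252 + 442) = -812/3/190 = -812/3*1/190 = -406/285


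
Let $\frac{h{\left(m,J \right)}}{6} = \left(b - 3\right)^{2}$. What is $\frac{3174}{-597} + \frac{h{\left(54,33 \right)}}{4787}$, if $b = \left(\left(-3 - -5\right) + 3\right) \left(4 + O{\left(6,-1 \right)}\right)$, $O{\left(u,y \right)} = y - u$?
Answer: $- \frac{4677790}{952613} \approx -4.9105$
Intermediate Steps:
$b = -15$ ($b = \left(\left(-3 - -5\right) + 3\right) \left(4 - 7\right) = \left(\left(-3 + 5\right) + 3\right) \left(4 - 7\right) = \left(2 + 3\right) \left(4 - 7\right) = 5 \left(-3\right) = -15$)
$h{\left(m,J \right)} = 1944$ ($h{\left(m,J \right)} = 6 \left(-15 - 3\right)^{2} = 6 \left(-18\right)^{2} = 6 \cdot 324 = 1944$)
$\frac{3174}{-597} + \frac{h{\left(54,33 \right)}}{4787} = \frac{3174}{-597} + \frac{1944}{4787} = 3174 \left(- \frac{1}{597}\right) + 1944 \cdot \frac{1}{4787} = - \frac{1058}{199} + \frac{1944}{4787} = - \frac{4677790}{952613}$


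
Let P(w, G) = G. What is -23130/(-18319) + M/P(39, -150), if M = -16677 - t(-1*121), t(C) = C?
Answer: 153379432/1373925 ≈ 111.64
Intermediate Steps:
M = -16556 (M = -16677 - (-1)*121 = -16677 - 1*(-121) = -16677 + 121 = -16556)
-23130/(-18319) + M/P(39, -150) = -23130/(-18319) - 16556/(-150) = -23130*(-1/18319) - 16556*(-1/150) = 23130/18319 + 8278/75 = 153379432/1373925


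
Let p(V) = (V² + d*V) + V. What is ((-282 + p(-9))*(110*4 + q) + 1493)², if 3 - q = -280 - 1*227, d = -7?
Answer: 19087356649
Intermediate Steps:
p(V) = V² - 6*V (p(V) = (V² - 7*V) + V = V² - 6*V)
q = 510 (q = 3 - (-280 - 1*227) = 3 - (-280 - 227) = 3 - 1*(-507) = 3 + 507 = 510)
((-282 + p(-9))*(110*4 + q) + 1493)² = ((-282 - 9*(-6 - 9))*(110*4 + 510) + 1493)² = ((-282 - 9*(-15))*(440 + 510) + 1493)² = ((-282 + 135)*950 + 1493)² = (-147*950 + 1493)² = (-139650 + 1493)² = (-138157)² = 19087356649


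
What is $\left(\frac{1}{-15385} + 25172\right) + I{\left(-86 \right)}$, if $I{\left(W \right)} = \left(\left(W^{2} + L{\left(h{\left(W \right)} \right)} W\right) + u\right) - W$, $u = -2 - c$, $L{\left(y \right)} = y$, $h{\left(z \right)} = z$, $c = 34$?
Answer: $\frac{615615389}{15385} \approx 40014.0$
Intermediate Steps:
$u = -36$ ($u = -2 - 34 = -36$)
$I{\left(W \right)} = -36 - W + 2 W^{2}$ ($I{\left(W \right)} = \left(\left(W^{2} + W W\right) - 36\right) - W = \left(\left(W^{2} + W^{2}\right) - 36\right) - W = \left(2 W^{2} - 36\right) - W = \left(-36 + 2 W^{2}\right) - W = -36 - W + 2 W^{2}$)
$\left(\frac{1}{-15385} + 25172\right) + I{\left(-86 \right)} = \left(\frac{1}{-15385} + 25172\right) - \left(-50 - 14792\right) = \left(- \frac{1}{15385} + 25172\right) + \left(-36 + 86 + 2 \cdot 7396\right) = \frac{387271219}{15385} + \left(-36 + 86 + 14792\right) = \frac{387271219}{15385} + 14842 = \frac{615615389}{15385}$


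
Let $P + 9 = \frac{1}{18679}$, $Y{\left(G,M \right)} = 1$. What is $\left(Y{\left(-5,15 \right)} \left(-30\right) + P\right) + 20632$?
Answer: $\frac{384656648}{18679} \approx 20593.0$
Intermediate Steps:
$P = - \frac{168110}{18679}$ ($P = -9 + \frac{1}{18679} = - \frac{168110}{18679} \approx -8.9999$)
$\left(Y{\left(-5,15 \right)} \left(-30\right) + P\right) + 20632 = \left(1 \left(-30\right) - \frac{168110}{18679}\right) + 20632 = \left(-30 - \frac{168110}{18679}\right) + 20632 = - \frac{728480}{18679} + 20632 = \frac{384656648}{18679}$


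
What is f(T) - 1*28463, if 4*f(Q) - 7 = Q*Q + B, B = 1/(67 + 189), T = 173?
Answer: -21482495/1024 ≈ -20979.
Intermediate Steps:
B = 1/256 ≈ 0.0039063
f(Q) = 1793/1024 + Q²/4 (f(Q) = 7/4 + (Q*Q + 1/256)/4 = 7/4 + (Q² + 1/256)/4 = 7/4 + (1/256 + Q²)/4 = 7/4 + (1/1024 + Q²/4) = 1793/1024 + Q²/4)
f(T) - 1*28463 = (1793/1024 + (¼)*173²) - 1*28463 = (1793/1024 + (¼)*29929) - 28463 = (1793/1024 + 29929/4) - 28463 = 7663617/1024 - 28463 = -21482495/1024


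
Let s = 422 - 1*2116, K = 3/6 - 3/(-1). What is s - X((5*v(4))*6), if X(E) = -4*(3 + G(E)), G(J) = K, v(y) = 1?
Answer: -1668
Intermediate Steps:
K = 7/2 (K = 3*(⅙) - 3*(-1) = ½ + 3 = 7/2 ≈ 3.5000)
s = -1694 (s = 422 - 2116 = -1694)
G(J) = 7/2
X(E) = -26 (X(E) = -4*(3 + 7/2) = -4*13/2 = -26)
s - X((5*v(4))*6) = -1694 - 1*(-26) = -1694 + 26 = -1668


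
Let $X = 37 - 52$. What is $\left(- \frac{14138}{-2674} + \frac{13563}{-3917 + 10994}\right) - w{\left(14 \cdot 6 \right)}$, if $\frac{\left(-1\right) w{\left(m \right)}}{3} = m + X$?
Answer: $\frac{96513547}{450569} \approx 214.2$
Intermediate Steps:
$X = -15$
$w{\left(m \right)} = 45 - 3 m$ ($w{\left(m \right)} = - 3 \left(m - 15\right) = - 3 \left(-15 + m\right) = 45 - 3 m$)
$\left(- \frac{14138}{-2674} + \frac{13563}{-3917 + 10994}\right) - w{\left(14 \cdot 6 \right)} = \left(- \frac{14138}{-2674} + \frac{13563}{-3917 + 10994}\right) - \left(45 - 3 \cdot 14 \cdot 6\right) = \left(\left(-14138\right) \left(- \frac{1}{2674}\right) + \frac{13563}{7077}\right) - \left(45 - 252\right) = \left(\frac{7069}{1337} + 13563 \cdot \frac{1}{7077}\right) - \left(45 - 252\right) = \left(\frac{7069}{1337} + \frac{4521}{2359}\right) - -207 = \frac{3245764}{450569} + 207 = \frac{96513547}{450569}$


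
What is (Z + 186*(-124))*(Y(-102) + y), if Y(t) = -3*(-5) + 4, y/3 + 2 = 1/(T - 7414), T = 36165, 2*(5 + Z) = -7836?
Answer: -10086823042/28751 ≈ -3.5083e+5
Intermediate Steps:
Z = -3923 (Z = -5 + (1/2)*(-7836) = -5 - 3918 = -3923)
y = -172503/28751 (y = -6 + 3/(36165 - 7414) = -6 + 3/28751 = -172503/28751 ≈ -5.9999)
Y(t) = 19 (Y(t) = 15 + 4 = 19)
(Z + 186*(-124))*(Y(-102) + y) = (-3923 + 186*(-124))*(19 - 172503/28751) = (-3923 - 23064)*(373766/28751) = -26987*373766/28751 = -10086823042/28751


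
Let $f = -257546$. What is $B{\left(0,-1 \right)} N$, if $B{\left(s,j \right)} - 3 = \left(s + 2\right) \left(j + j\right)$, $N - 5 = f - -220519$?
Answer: $37022$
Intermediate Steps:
$N = -37022$ ($N = 5 - 37027 = -37022$)
$B{\left(s,j \right)} = 3 + 2 j \left(2 + s\right)$ ($B{\left(s,j \right)} = 3 + \left(s + 2\right) \left(j + j\right) = 3 + \left(2 + s\right) 2 j = 3 + 2 j \left(2 + s\right)$)
$B{\left(0,-1 \right)} N = \left(3 + 4 \left(-1\right) + 2 \left(-1\right) 0\right) \left(-37022\right) = \left(3 - 4 + 0\right) \left(-37022\right) = \left(-1\right) \left(-37022\right) = 37022$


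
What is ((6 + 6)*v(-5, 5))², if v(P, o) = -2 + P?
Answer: 7056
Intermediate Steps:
((6 + 6)*v(-5, 5))² = ((6 + 6)*(-2 - 5))² = (12*(-7))² = (-84)² = 7056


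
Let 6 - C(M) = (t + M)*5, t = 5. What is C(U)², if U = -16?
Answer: 3721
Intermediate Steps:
C(M) = -19 - 5*M (C(M) = 6 - (5 + M)*5 = 6 - (25 + 5*M) = 6 + (-25 - 5*M) = -19 - 5*M)
C(U)² = (-19 - 5*(-16))² = (-19 + 80)² = 61² = 3721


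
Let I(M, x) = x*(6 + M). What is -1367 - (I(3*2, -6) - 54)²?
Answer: -17243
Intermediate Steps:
-1367 - (I(3*2, -6) - 54)² = -1367 - (-6*(6 + 3*2) - 54)² = -1367 - (-6*(6 + 6) - 54)² = -1367 - (-6*12 - 54)² = -1367 - (-72 - 54)² = -1367 - 1*(-126)² = -1367 - 1*15876 = -1367 - 15876 = -17243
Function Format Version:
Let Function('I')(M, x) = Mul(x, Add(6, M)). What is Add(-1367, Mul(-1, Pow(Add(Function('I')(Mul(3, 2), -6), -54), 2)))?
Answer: -17243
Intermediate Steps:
Add(-1367, Mul(-1, Pow(Add(Function('I')(Mul(3, 2), -6), -54), 2))) = Add(-1367, Mul(-1, Pow(Add(Mul(-6, Add(6, Mul(3, 2))), -54), 2))) = Add(-1367, Mul(-1, Pow(Add(Mul(-6, Add(6, 6)), -54), 2))) = Add(-1367, Mul(-1, Pow(Add(Mul(-6, 12), -54), 2))) = Add(-1367, Mul(-1, Pow(Add(-72, -54), 2))) = Add(-1367, Mul(-1, Pow(-126, 2))) = Add(-1367, Mul(-1, 15876)) = Add(-1367, -15876) = -17243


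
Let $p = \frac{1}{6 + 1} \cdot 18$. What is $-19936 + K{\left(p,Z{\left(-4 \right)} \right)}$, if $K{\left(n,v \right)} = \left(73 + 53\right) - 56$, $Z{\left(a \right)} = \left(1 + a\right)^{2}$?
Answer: $-19866$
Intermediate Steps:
$p = \frac{18}{7}$ ($p = \frac{1}{7} \cdot 18 = \frac{18}{7} \approx 2.5714$)
$K{\left(n,v \right)} = 70$ ($K{\left(n,v \right)} = 126 - 56 = 70$)
$-19936 + K{\left(p,Z{\left(-4 \right)} \right)} = -19936 + 70 = -19866$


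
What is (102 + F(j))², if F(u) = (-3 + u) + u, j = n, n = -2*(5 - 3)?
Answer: 8281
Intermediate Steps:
n = -4 (n = -2*2 = -4)
j = -4
F(u) = -3 + 2*u
(102 + F(j))² = (102 + (-3 + 2*(-4)))² = (102 + (-3 - 8))² = (102 - 11)² = 91² = 8281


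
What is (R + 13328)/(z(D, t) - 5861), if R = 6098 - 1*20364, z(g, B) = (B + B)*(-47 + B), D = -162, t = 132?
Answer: -938/16579 ≈ -0.056578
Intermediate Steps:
z(g, B) = 2*B*(-47 + B) (z(g, B) = (2*B)*(-47 + B) = 2*B*(-47 + B))
R = -14266 (R = 6098 - 20364 = -14266)
(R + 13328)/(z(D, t) - 5861) = (-14266 + 13328)/(2*132*(-47 + 132) - 5861) = -938/(2*132*85 - 5861) = -938/(22440 - 5861) = -938/16579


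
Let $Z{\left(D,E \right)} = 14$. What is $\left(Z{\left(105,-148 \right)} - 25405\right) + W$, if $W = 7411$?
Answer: $-17980$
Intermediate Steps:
$\left(Z{\left(105,-148 \right)} - 25405\right) + W = \left(14 - 25405\right) + 7411 = -25391 + 7411 = -17980$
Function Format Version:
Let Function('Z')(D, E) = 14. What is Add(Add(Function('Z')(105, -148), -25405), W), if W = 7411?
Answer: -17980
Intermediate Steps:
Add(Add(Function('Z')(105, -148), -25405), W) = Add(Add(14, -25405), 7411) = Add(-25391, 7411) = -17980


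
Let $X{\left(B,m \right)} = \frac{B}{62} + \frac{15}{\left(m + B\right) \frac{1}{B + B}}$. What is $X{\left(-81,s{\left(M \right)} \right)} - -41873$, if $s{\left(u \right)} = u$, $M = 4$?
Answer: $\frac{200046125}{4774} \approx 41903.0$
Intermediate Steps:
$X{\left(B,m \right)} = \frac{B}{62} + \frac{30 B}{B + m}$ ($X{\left(B,m \right)} = B \frac{1}{62} + \frac{15}{\left(B + m\right) \frac{1}{2 B}} = \frac{B}{62} + \frac{15}{\left(B + m\right) \frac{1}{2 B}} = \frac{B}{62} + \frac{15}{\frac{1}{2} \frac{1}{B} \left(B + m\right)} = \frac{B}{62} + 15 \frac{2 B}{B + m} = \frac{B}{62} + \frac{30 B}{B + m}$)
$X{\left(-81,s{\left(M \right)} \right)} - -41873 = \frac{1}{62} \left(-81\right) \frac{1}{-81 + 4} \left(1860 - 81 + 4\right) - -41873 = \frac{1}{62} \left(-81\right) \frac{1}{-77} \cdot 1783 + 41873 = \frac{1}{62} \left(-81\right) \left(- \frac{1}{77}\right) 1783 + 41873 = \frac{144423}{4774} + 41873 = \frac{200046125}{4774}$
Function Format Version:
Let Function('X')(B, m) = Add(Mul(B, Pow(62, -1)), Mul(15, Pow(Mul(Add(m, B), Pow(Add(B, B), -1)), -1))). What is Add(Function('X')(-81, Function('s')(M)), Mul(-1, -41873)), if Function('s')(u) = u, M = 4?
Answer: Rational(200046125, 4774) ≈ 41903.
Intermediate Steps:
Function('X')(B, m) = Add(Mul(Rational(1, 62), B), Mul(30, B, Pow(Add(B, m), -1))) (Function('X')(B, m) = Add(Mul(B, Rational(1, 62)), Mul(15, Pow(Mul(Add(B, m), Pow(Mul(2, B), -1)), -1))) = Add(Mul(Rational(1, 62), B), Mul(15, Pow(Mul(Add(B, m), Mul(Rational(1, 2), Pow(B, -1))), -1))) = Add(Mul(Rational(1, 62), B), Mul(15, Pow(Mul(Rational(1, 2), Pow(B, -1), Add(B, m)), -1))) = Add(Mul(Rational(1, 62), B), Mul(15, Mul(2, B, Pow(Add(B, m), -1)))) = Add(Mul(Rational(1, 62), B), Mul(30, B, Pow(Add(B, m), -1))))
Add(Function('X')(-81, Function('s')(M)), Mul(-1, -41873)) = Add(Mul(Rational(1, 62), -81, Pow(Add(-81, 4), -1), Add(1860, -81, 4)), Mul(-1, -41873)) = Add(Mul(Rational(1, 62), -81, Pow(-77, -1), 1783), 41873) = Add(Mul(Rational(1, 62), -81, Rational(-1, 77), 1783), 41873) = Add(Rational(144423, 4774), 41873) = Rational(200046125, 4774)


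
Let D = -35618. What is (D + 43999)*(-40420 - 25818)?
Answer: -555140678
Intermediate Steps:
(D + 43999)*(-40420 - 25818) = (-35618 + 43999)*(-40420 - 25818) = 8381*(-66238) = -555140678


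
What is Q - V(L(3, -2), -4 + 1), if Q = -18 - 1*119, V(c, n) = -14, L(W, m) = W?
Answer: -123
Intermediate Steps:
Q = -137 (Q = -18 - 119 = -137)
Q - V(L(3, -2), -4 + 1) = -137 - 1*(-14) = -137 + 14 = -123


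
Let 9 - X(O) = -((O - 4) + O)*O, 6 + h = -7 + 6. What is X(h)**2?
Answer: 18225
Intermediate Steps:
h = -7 (h = -6 + (-7 + 6) = -6 - 1 = -7)
X(O) = 9 + O*(-4 + 2*O) (X(O) = 9 - (-1)*((O - 4) + O)*O = 9 - (-1)*((-4 + O) + O)*O = 9 - (-1)*(-4 + 2*O)*O = 9 - (-1)*O*(-4 + 2*O) = 9 + O*(-4 + 2*O))
X(h)**2 = (9 - 4*(-7) + 2*(-7)**2)**2 = (9 + 28 + 2*49)**2 = (9 + 28 + 98)**2 = 135**2 = 18225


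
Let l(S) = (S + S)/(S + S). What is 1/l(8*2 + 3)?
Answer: 1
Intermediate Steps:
l(S) = 1 (l(S) = (2*S)/((2*S)) = (2*S)*(1/(2*S)) = 1)
1/l(8*2 + 3) = 1/1 = 1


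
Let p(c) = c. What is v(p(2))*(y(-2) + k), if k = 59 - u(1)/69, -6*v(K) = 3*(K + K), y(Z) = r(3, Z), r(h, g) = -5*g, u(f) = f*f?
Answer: -9520/69 ≈ -137.97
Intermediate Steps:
u(f) = f**2
y(Z) = -5*Z
v(K) = -K (v(K) = -(K + K)/2 = -2*K/2 = -K)
k = 4070/69 (k = 59 - 1**2/69 = 59 - 1/69 = 4070/69 ≈ 58.985)
v(p(2))*(y(-2) + k) = (-1*2)*(-5*(-2) + 4070/69) = -2*(10 + 4070/69) = -2*4760/69 = -9520/69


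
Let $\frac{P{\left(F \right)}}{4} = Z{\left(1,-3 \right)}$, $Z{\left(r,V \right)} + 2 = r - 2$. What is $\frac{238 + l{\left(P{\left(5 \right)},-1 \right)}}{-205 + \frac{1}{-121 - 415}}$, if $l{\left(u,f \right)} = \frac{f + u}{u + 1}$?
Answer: $- \frac{470072}{402897} \approx -1.1667$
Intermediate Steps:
$Z{\left(r,V \right)} = -4 + r$ ($Z{\left(r,V \right)} = -2 + \left(r - 2\right) = -2 + \left(-2 + r\right) = -4 + r$)
$P{\left(F \right)} = -12$ ($P{\left(F \right)} = 4 \left(-4 + 1\right) = 4 \left(-3\right) = -12$)
$l{\left(u,f \right)} = \frac{f + u}{1 + u}$
$\frac{238 + l{\left(P{\left(5 \right)},-1 \right)}}{-205 + \frac{1}{-121 - 415}} = \frac{238 + \frac{-1 - 12}{1 - 12}}{-205 + \frac{1}{-121 - 415}} = \frac{238 + \frac{1}{-11} \left(-13\right)}{-205 + \frac{1}{-536}} = \frac{238 - - \frac{13}{11}}{-205 - \frac{1}{536}} = \frac{238 + \frac{13}{11}}{- \frac{109881}{536}} = \frac{2631}{11} \left(- \frac{536}{109881}\right) = - \frac{470072}{402897}$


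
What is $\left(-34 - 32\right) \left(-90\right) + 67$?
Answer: $6007$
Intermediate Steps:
$\left(-34 - 32\right) \left(-90\right) + 67 = \left(-66\right) \left(-90\right) + 67 = 5940 + 67 = 6007$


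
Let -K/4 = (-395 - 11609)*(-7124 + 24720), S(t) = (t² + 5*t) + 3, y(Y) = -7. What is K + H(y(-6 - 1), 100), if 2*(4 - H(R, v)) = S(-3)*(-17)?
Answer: 1689779029/2 ≈ 8.4489e+8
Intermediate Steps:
S(t) = 3 + t² + 5*t
H(R, v) = -43/2 (H(R, v) = 4 - (3 + (-3)² + 5*(-3))*(-17)/2 = 4 - (3 + 9 - 15)*(-17)/2 = 4 - (-3)*(-17)/2 = 4 - ½*51 = 4 - 51/2 = -43/2)
K = 844889536 (K = -4*(-395 - 11609)*(-7124 + 24720) = -(-48016)*17596 = -4*(-211222384) = 844889536)
K + H(y(-6 - 1), 100) = 844889536 - 43/2 = 1689779029/2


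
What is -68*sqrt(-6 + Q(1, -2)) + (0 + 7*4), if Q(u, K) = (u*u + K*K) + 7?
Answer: 28 - 68*sqrt(6) ≈ -138.57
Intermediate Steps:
Q(u, K) = 7 + K**2 + u**2 (Q(u, K) = (u**2 + K**2) + 7 = (K**2 + u**2) + 7 = 7 + K**2 + u**2)
-68*sqrt(-6 + Q(1, -2)) + (0 + 7*4) = -68*sqrt(-6 + (7 + (-2)**2 + 1**2)) + (0 + 7*4) = -68*sqrt(-6 + (7 + 4 + 1)) + (0 + 28) = -68*sqrt(-6 + 12) + 28 = -68*sqrt(6) + 28 = 28 - 68*sqrt(6)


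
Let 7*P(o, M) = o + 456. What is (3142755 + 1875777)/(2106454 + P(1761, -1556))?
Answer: 35129724/14747395 ≈ 2.3821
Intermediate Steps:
P(o, M) = 456/7 + o/7 (P(o, M) = (o + 456)/7 = (456 + o)/7 = 456/7 + o/7)
(3142755 + 1875777)/(2106454 + P(1761, -1556)) = (3142755 + 1875777)/(2106454 + (456/7 + (⅐)*1761)) = 5018532/(2106454 + (456/7 + 1761/7)) = 5018532/(2106454 + 2217/7) = 5018532/(14747395/7) = 5018532*(7/14747395) = 35129724/14747395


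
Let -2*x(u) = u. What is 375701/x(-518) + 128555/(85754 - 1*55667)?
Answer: 11337011732/7792533 ≈ 1454.9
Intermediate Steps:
x(u) = -u/2
375701/x(-518) + 128555/(85754 - 1*55667) = 375701/((-½*(-518))) + 128555/(85754 - 1*55667) = 375701/259 + 128555/(85754 - 55667) = 375701*(1/259) + 128555/30087 = 375701/259 + 128555*(1/30087) = 375701/259 + 128555/30087 = 11337011732/7792533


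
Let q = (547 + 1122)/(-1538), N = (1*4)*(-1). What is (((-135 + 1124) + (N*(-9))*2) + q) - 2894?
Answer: -2820823/1538 ≈ -1834.1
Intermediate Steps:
N = -4 (N = 4*(-1) = -4)
q = -1669/1538 (q = 1669*(-1/1538) = -1669/1538 ≈ -1.0852)
(((-135 + 1124) + (N*(-9))*2) + q) - 2894 = (((-135 + 1124) - 4*(-9)*2) - 1669/1538) - 2894 = ((989 + 36*2) - 1669/1538) - 2894 = ((989 + 72) - 1669/1538) - 2894 = (1061 - 1669/1538) - 2894 = 1630149/1538 - 2894 = -2820823/1538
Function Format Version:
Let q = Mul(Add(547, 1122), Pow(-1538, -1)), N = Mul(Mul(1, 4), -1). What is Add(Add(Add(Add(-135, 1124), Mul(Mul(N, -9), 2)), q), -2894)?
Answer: Rational(-2820823, 1538) ≈ -1834.1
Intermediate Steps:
N = -4 (N = Mul(4, -1) = -4)
q = Rational(-1669, 1538) (q = Mul(1669, Rational(-1, 1538)) = Rational(-1669, 1538) ≈ -1.0852)
Add(Add(Add(Add(-135, 1124), Mul(Mul(N, -9), 2)), q), -2894) = Add(Add(Add(Add(-135, 1124), Mul(Mul(-4, -9), 2)), Rational(-1669, 1538)), -2894) = Add(Add(Add(989, Mul(36, 2)), Rational(-1669, 1538)), -2894) = Add(Add(Add(989, 72), Rational(-1669, 1538)), -2894) = Add(Add(1061, Rational(-1669, 1538)), -2894) = Add(Rational(1630149, 1538), -2894) = Rational(-2820823, 1538)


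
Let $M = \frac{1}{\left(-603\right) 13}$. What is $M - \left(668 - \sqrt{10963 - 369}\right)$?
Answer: $- \frac{5236453}{7839} + \sqrt{10594} \approx -565.07$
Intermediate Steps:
$M = - \frac{1}{7839}$ ($M = \frac{1}{-7839} = - \frac{1}{7839} \approx -0.00012757$)
$M - \left(668 - \sqrt{10963 - 369}\right) = - \frac{1}{7839} - \left(668 - \sqrt{10963 - 369}\right) = - \frac{1}{7839} - \left(668 - \sqrt{10594}\right) = - \frac{5236453}{7839} + \sqrt{10594}$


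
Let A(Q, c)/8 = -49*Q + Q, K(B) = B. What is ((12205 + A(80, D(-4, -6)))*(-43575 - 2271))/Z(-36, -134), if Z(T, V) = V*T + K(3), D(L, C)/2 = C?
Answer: 282946230/1609 ≈ 1.7585e+5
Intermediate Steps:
D(L, C) = 2*C
A(Q, c) = -384*Q (A(Q, c) = 8*(-49*Q + Q) = 8*(-48*Q) = -384*Q)
Z(T, V) = 3 + T*V (Z(T, V) = V*T + 3 = T*V + 3 = 3 + T*V)
((12205 + A(80, D(-4, -6)))*(-43575 - 2271))/Z(-36, -134) = ((12205 - 384*80)*(-43575 - 2271))/(3 - 36*(-134)) = ((12205 - 30720)*(-45846))/(3 + 4824) = -18515*(-45846)/4827 = 848838690*(1/4827) = 282946230/1609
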